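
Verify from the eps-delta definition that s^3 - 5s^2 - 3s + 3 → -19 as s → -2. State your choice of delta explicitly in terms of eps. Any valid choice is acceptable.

delta = min(2, eps/55)

Let eps > 0 be given. We want delta > 0 such that 0 < |s + 2| < delta implies |(s^3 - 5s^2 - 3s + 3) + 19| < eps.
(s^3 - 5s^2 - 3s + 3) + 19 = s^3 - 5s^2 - 3s + 22 = (s + 2)(s^2 - 7s + 11).
So |(s^3 - 5s^2 - 3s + 3) + 19| = |s + 2|·|s^2 - 7s + 11|.
Require delta ≤ 2. Then |s + 2| < 2 gives |s| < 4, and by the triangle inequality |s^2 - 7s + 11| ≤ 4^2 + 7·4 + 11 = 55.
Hence |(s^3 - 5s^2 - 3s + 3) + 19| ≤ 55|s + 2| < eps provided |s + 2| < eps/55.
Take delta = min(2, eps/55). Then 0 < |s + 2| < delta gives both |s + 2| < 2 and |s + 2| < eps/55, so |(s^3 - 5s^2 - 3s + 3) + 19| < eps.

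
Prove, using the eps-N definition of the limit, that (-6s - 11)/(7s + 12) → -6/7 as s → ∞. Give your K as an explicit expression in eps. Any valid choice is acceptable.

Suppose eps > 0. We seek K > 0 such that s > K implies |(-6s - 11)/(7s + 12) + 6/7| < eps.
(-6s - 11)/(7s + 12) + 6/7 = (7(-6s - 11) − (-6)(7s + 12)) / (7(7s + 12)) = -5/(7(7s + 12)).
For s > 0 we have 7s + 12 > 7s, so |(-6s - 11)/(7s + 12) + 6/7| = 5/(7(7s + 12)) < 5/(7·7s) = (5/49)/s.
Thus |(-6s - 11)/(7s + 12) + 6/7| < eps whenever s > (5/49)/eps.
Take K = (5/49)/eps. If s > K then |(-6s - 11)/(7s + 12) + 6/7| < (5/49)/s < eps.

K = (5/49)/eps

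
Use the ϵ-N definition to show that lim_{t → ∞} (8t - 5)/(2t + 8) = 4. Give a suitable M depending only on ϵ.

M = (37/2)/ϵ

Suppose ϵ > 0. We seek M > 0 such that t > M implies |(8t - 5)/(2t + 8) − 4| < ϵ.
(8t - 5)/(2t + 8) − 4 = (2(8t - 5) − 8(2t + 8)) / (2(2t + 8)) = -74/(2(2t + 8)).
For t > 0 we have 2t + 8 > 2t, so |(8t - 5)/(2t + 8) − 4| = 74/(2(2t + 8)) < 74/(2·2t) = (37/2)/t.
Thus |(8t - 5)/(2t + 8) − 4| < ϵ whenever t > (37/2)/ϵ.
Take M = (37/2)/ϵ. If t > M then |(8t - 5)/(2t + 8) − 4| < (37/2)/t < ϵ.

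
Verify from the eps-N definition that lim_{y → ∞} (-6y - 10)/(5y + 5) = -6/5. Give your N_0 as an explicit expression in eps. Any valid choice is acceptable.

Let eps > 0. We seek N_0 > 0 such that y > N_0 implies |(-6y - 10)/(5y + 5) + 6/5| < eps.
(-6y - 10)/(5y + 5) + 6/5 = (5(-6y - 10) − (-6)(5y + 5)) / (5(5y + 5)) = -20/(5(5y + 5)).
For y > 0 we have 5y + 5 > 5y, so |(-6y - 10)/(5y + 5) + 6/5| = 20/(5(5y + 5)) < 20/(5·5y) = (4/5)/y.
Thus |(-6y - 10)/(5y + 5) + 6/5| < eps whenever y > (4/5)/eps.
Take N_0 = (4/5)/eps. If y > N_0 then |(-6y - 10)/(5y + 5) + 6/5| < (4/5)/y < eps.

N_0 = (4/5)/eps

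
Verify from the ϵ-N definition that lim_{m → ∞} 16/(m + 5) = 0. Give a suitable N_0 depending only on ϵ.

N_0 = 16/ϵ

Suppose ϵ > 0. For m ≥ 1, |16/(m + 5) − 0| = 16/(m + 5) ≤ 16/m.
We need 16/m < ϵ, i.e. m > 16/ϵ.
Take N_0 = 16/ϵ. If m > N_0 then |16/(m + 5)| ≤ 16/m < ϵ.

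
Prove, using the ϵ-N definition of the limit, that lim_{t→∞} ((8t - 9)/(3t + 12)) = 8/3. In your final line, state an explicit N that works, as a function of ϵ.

N = (41/3)/ϵ

Fix ϵ > 0. We seek N > 0 such that t > N implies |(8t - 9)/(3t + 12) − (8/3)| < ϵ.
(8t - 9)/(3t + 12) − (8/3) = (3(8t - 9) − 8(3t + 12)) / (3(3t + 12)) = -123/(3(3t + 12)).
For t > 0 we have 3t + 12 > 3t, so |(8t - 9)/(3t + 12) − (8/3)| = 123/(3(3t + 12)) < 123/(3·3t) = (41/3)/t.
Thus |(8t - 9)/(3t + 12) − (8/3)| < ϵ whenever t > (41/3)/ϵ.
Take N = (41/3)/ϵ. If t > N then |(8t - 9)/(3t + 12) − (8/3)| < (41/3)/t < ϵ.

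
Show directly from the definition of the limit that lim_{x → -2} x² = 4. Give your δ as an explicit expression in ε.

δ = min(1, ε/5)

Suppose ε > 0. We seek δ > 0 with 0 < |x + 2| < δ ⇒ |x² − 4| < ε.
Factor: x² − 4 = (x + 2)(x - 2), so |x² − 4| = |x + 2|·|x - 2|.
Impose δ ≤ 1 so that |x| < 3; then |x - 2| ≤ 5.
Hence |x² − 4| ≤ 5|x + 2|, which is < ε once |x + 2| < ε/5.
Take δ = min(1, ε/5). If 0 < |x + 2| < δ then both bounds hold and |x² − 4| ≤ 5|x + 2| < 5·(ε/5) = ε.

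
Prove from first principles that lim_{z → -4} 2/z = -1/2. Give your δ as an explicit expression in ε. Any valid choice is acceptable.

δ = min(2, 4ε)

Let ε > 0 be given. We seek δ > 0 such that 0 < |z + 4| < δ implies |2/z + 1/2| < ε.
|2/z + 1/2| = 2·|-4 − z|/(4·|z|) = 2|z + 4|/(4|z|).
Require δ ≤ 2 so that |z| > 4 − 2 = 2, hence 4|z| > 8.
Then |2/z + 1/2| < 2|z + 4|/8, which is < ε when |z + 4| < 4ε.
Take δ = min(2, 4ε). Then 0 < |z + 4| < δ gives both |z + 4| < 2 and |z + 4| < 4ε, so |2/z + 1/2| < ε.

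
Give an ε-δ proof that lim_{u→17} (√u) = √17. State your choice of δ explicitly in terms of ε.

δ = min(17, √17·ε)

Let ε > 0 be given. We want δ > 0 such that 0 < |u − 17| < δ implies |√u − √17| < ε.
Multiplying by the conjugate, |√u − √17| = |u − 17|/(√u + √17).
Restrict δ ≤ 17 so that |u − 17| < 17 forces u > 0, and then √u + √17 > √17.
Hence |√u − √17| < |u − 17|/√17, which is < ε once |u − 17| < √17·ε.
Take δ = min(17, √17·ε). If 0 < |u − 17| < δ then u > 0 and |√u − √17| < |u − 17|/√17 < ε.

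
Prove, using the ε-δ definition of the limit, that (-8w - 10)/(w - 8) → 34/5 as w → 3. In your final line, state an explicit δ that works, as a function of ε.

Suppose ε > 0. We want δ > 0 with 0 < |w − 3| < δ ⇒ |(-8w - 10)/(w - 8) − (34/5)| < ε.
Combining over a common denominator, (-8w - 10)/(w - 8) − (34/5) = [(-8w - 10)·(-5) − (-34)·(w - 8)] / [(-5)·(w - 8)] = 74(w − 3) / ((-5)(w - 8)).
So |(-8w - 10)/(w - 8) − (34/5)| = 74|w − 3| / (5·|w − 8|).
Restrict δ ≤ 5/2. Then |w − 3| < 5/2 gives |w − 8| = |(w − 3) + (-5)| ≥ 5 − 5/2 = 5/2.
Hence |(-8w - 10)/(w - 8) − (34/5)| < 74|w − 3|/(5·(5/2)) = (148/25)|w − 3|, which is < ε once |w − 3| < (25/148)ε.
Take δ = min(5/2, (25/148)ε). Then 0 < |w − 3| < δ forces both bounds, so |(-8w - 10)/(w - 8) − (34/5)| < ε.

δ = min(5/2, (25/148)ε)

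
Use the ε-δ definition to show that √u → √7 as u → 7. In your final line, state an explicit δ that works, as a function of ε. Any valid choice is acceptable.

Let ε > 0. We want δ > 0 such that 0 < |u − 7| < δ implies |√u − √7| < ε.
Rationalise: √u − √7 = (u − 7)/(√u + √7), so |√u − √7| = |u − 7|/(√u + √7).
Restrict δ ≤ 7 so that |u − 7| < 7 forces u > 0, and then √u + √7 > √7.
Hence |√u − √7| < |u − 7|/√7, which is < ε once |u − 7| < √7·ε.
Take δ = min(7, √7·ε). If 0 < |u − 7| < δ then u > 0 and |√u − √7| < |u − 7|/√7 < ε.

δ = min(7, √7·ε)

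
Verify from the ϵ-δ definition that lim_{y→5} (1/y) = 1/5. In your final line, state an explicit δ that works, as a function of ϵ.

δ = min(5/2, (25/2)ϵ)

Fix ϵ > 0. We seek δ > 0 such that 0 < |y − 5| < δ implies |1/y − (1/5)| < ϵ.
|1/y − (1/5)| = |5 − y|/(5·|y|) = |y − 5|/(5|y|).
Require δ ≤ 5/2 so that |y| > 5 − 5/2 = 5/2, hence 5|y| > 25/2.
Then |1/y − (1/5)| < |y − 5|/(25/2), which is < ϵ when |y − 5| < (25/2)ϵ.
Take δ = min(5/2, (25/2)ϵ). Then 0 < |y − 5| < δ gives both |y − 5| < 5/2 and |y − 5| < (25/2)ϵ, so |1/y − (1/5)| < ϵ.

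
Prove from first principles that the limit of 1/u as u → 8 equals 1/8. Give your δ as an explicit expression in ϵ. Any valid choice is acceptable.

Suppose ϵ > 0. We seek δ > 0 such that 0 < |u − 8| < δ implies |1/u − (1/8)| < ϵ.
|1/u − (1/8)| = |8 − u|/(8·|u|) = |u − 8|/(8|u|).
Restrict δ ≤ 4. Then |u − 8| < 4 gives |u| > 4, so 8|u| > 32.
Then |1/u − (1/8)| < |u − 8|/32, which is < ϵ when |u − 8| < 32ϵ.
Take δ = min(4, 32ϵ). Then 0 < |u − 8| < δ gives both |u − 8| < 4 and |u − 8| < 32ϵ, so |1/u − (1/8)| < ϵ.

δ = min(4, 32ϵ)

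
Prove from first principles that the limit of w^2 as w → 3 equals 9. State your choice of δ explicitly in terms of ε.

δ = min(2, ε/8)

Fix ε > 0. We seek δ > 0 with 0 < |w − 3| < δ ⇒ |w^2 − 9| < ε.
Factor: w^2 − 9 = (w − 3)(w + 3), so |w^2 − 9| = |w − 3|·|w + 3|.
Impose δ ≤ 2 so that |w| < 5; then |w + 3| ≤ 8.
Hence |w^2 − 9| ≤ 8|w − 3|, which is < ε once |w − 3| < ε/8.
Take δ = min(2, ε/8). If 0 < |w − 3| < δ then both bounds hold and |w^2 − 9| ≤ 8|w − 3| < 8·(ε/8) = ε.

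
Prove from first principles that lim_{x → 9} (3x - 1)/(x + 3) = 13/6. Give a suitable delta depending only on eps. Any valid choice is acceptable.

delta = min(6, (36/5)eps)

Let eps > 0 be given. We want delta > 0 with 0 < |x − 9| < delta ⇒ |(3x - 1)/(x + 3) − (13/6)| < eps.
Combining over a common denominator, (3x - 1)/(x + 3) − (13/6) = [(3x - 1)·12 − 26·(x + 3)] / [12·(x + 3)] = 10(x − 9) / (12(x + 3)).
So |(3x - 1)/(x + 3) − (13/6)| = 10|x − 9| / (12·|x + 3|).
Restrict delta ≤ 6. Then |x − 9| < 6 gives |x + 3| = |(x − 9) + 12| ≥ 12 − 6 = 6.
Hence |(3x - 1)/(x + 3) − (13/6)| < 10|x − 9|/(12·6) = (5/36)|x − 9|, which is < eps once |x − 9| < (36/5)eps.
Take delta = min(6, (36/5)eps). Then 0 < |x − 9| < delta forces both bounds, so |(3x - 1)/(x + 3) − (13/6)| < eps.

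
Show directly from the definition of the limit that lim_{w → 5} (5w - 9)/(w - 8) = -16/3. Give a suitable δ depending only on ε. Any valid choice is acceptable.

δ = min(3/2, (9/62)ε)

Suppose ε > 0. We want δ > 0 with 0 < |w − 5| < δ ⇒ |(5w - 9)/(w - 8) + 16/3| < ε.
Combining over a common denominator, (5w - 9)/(w - 8) + 16/3 = [(5w - 9)·(-3) − 16·(w - 8)] / [(-3)·(w - 8)] = -31(w − 5) / ((-3)(w - 8)).
So |(5w - 9)/(w - 8) + 16/3| = 31|w − 5| / (3·|w − 8|).
Require δ ≤ 3/2, so |w − 8| ≥ |-3| − |w − 5| > 3 − 3/2 = 3/2.
Hence |(5w - 9)/(w - 8) + 16/3| < 31|w − 5|/(3·(3/2)) = (62/9)|w − 5|, which is < ε once |w − 5| < (9/62)ε.
Take δ = min(3/2, (9/62)ε). Then 0 < |w − 5| < δ forces both bounds, so |(5w - 9)/(w - 8) + 16/3| < ε.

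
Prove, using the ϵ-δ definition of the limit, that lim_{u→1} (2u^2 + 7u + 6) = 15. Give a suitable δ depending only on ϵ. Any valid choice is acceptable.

Let ϵ > 0. We want δ > 0 such that 0 < |u − 1| < δ implies |(2u^2 + 7u + 6) − 15| < ϵ.
(2u^2 + 7u + 6) − 15 = 2u^2 + 7u - 9 = (u − 1)(2u + 9).
So |(2u^2 + 7u + 6) − 15| = |u − 1|·|2u + 9|.
Require δ ≤ 2. Then |u − 1| < 2 gives |u| < 3, and by the triangle inequality |2u + 9| ≤ 2·3 + 9 = 15.
Hence |(2u^2 + 7u + 6) − 15| ≤ 15|u − 1| < ϵ provided |u − 1| < ϵ/15.
Choosing δ = min(2, ϵ/15) ensures both conditions, hence |(2u^2 + 7u + 6) − 15| < ϵ.

δ = min(2, ϵ/15)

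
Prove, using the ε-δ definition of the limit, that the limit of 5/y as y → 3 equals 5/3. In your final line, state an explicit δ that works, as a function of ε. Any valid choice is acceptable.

δ = min(3/2, (9/10)ε)

Suppose ε > 0. We seek δ > 0 such that 0 < |y − 3| < δ implies |5/y − (5/3)| < ε.
|5/y − (5/3)| = 5·|3 − y|/(3·|y|) = 5|y − 3|/(3|y|).
Require δ ≤ 3/2 so that |y| > 3 − 3/2 = 3/2, hence 3|y| > 9/2.
Then |5/y − (5/3)| < 5|y − 3|/(9/2), which is < ε when |y − 3| < (9/10)ε.
Take δ = min(3/2, (9/10)ε). Then 0 < |y − 3| < δ gives both |y − 3| < 3/2 and |y − 3| < (9/10)ε, so |5/y − (5/3)| < ε.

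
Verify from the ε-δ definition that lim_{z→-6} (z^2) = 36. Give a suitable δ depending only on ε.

Fix ε > 0. We seek δ > 0 with 0 < |z + 6| < δ ⇒ |z^2 − 36| < ε.
Factor: z^2 − 36 = (z + 6)(z - 6), so |z^2 − 36| = |z + 6|·|z - 6|.
Impose δ ≤ 1 so that |z| < 7; then |z - 6| ≤ 13.
Hence |z^2 − 36| ≤ 13|z + 6|, which is < ε once |z + 6| < ε/13.
Take δ = min(1, ε/13). If 0 < |z + 6| < δ then both bounds hold and |z^2 − 36| ≤ 13|z + 6| < 13·(ε/13) = ε.

δ = min(1, ε/13)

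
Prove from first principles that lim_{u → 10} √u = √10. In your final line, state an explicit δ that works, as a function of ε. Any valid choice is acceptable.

Let ε > 0. We want δ > 0 such that 0 < |u − 10| < δ implies |√u − √10| < ε.
Multiplying by the conjugate, |√u − √10| = |u − 10|/(√u + √10).
Restrict δ ≤ 10 so that |u − 10| < 10 forces u > 0, and then √u + √10 > √10.
Hence |√u − √10| < |u − 10|/√10, which is < ε once |u − 10| < √10·ε.
Take δ = min(10, √10·ε). If 0 < |u − 10| < δ then u > 0 and |√u − √10| < |u − 10|/√10 < ε.

δ = min(10, √10·ε)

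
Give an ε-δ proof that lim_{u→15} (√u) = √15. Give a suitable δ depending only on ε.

δ = min(15, √15·ε)

Let ε > 0. We want δ > 0 such that 0 < |u − 15| < δ implies |√u − √15| < ε.
Rationalise: √u − √15 = (u − 15)/(√u + √15), so |√u − √15| = |u − 15|/(√u + √15).
Restrict δ ≤ 15 so that |u − 15| < 15 forces u > 0, and then √u + √15 > √15.
Hence |√u − √15| < |u − 15|/√15, which is < ε once |u − 15| < √15·ε.
Take δ = min(15, √15·ε). If 0 < |u − 15| < δ then u > 0 and |√u − √15| < |u − 15|/√15 < ε.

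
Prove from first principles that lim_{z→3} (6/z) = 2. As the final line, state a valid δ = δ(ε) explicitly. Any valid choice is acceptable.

δ = min(3/2, (3/4)ε)

Let ε > 0 be given. We seek δ > 0 such that 0 < |z − 3| < δ implies |6/z − 2| < ε.
|6/z − 2| = 6·|3 − z|/(3·|z|) = 6|z − 3|/(3|z|).
Restrict δ ≤ 3/2. Then |z − 3| < 3/2 gives |z| > 3/2, so 3|z| > 9/2.
Then |6/z − 2| < 6|z − 3|/(9/2), which is < ε when |z − 3| < (3/4)ε.
Take δ = min(3/2, (3/4)ε). Then 0 < |z − 3| < δ gives both |z − 3| < 3/2 and |z − 3| < (3/4)ε, so |6/z − 2| < ε.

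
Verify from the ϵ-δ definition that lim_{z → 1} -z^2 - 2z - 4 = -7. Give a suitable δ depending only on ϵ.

δ = min(1, ϵ/5)

Let ϵ > 0. We want δ > 0 such that 0 < |z − 1| < δ implies |(-z^2 - 2z - 4) + 7| < ϵ.
(-z^2 - 2z - 4) + 7 = -z^2 - 2z + 3 = (z − 1)(-z - 3).
So |(-z^2 - 2z - 4) + 7| = |z − 1|·|-z - 3|.
Require δ ≤ 1. Then |z − 1| < 1 gives |z| < 2, and by the triangle inequality |-z - 3| ≤ 2 + 3 = 5.
Hence |(-z^2 - 2z - 4) + 7| ≤ 5|z − 1| < ϵ provided |z − 1| < ϵ/5.
Choosing δ = min(1, ϵ/5) ensures both conditions, hence |(-z^2 - 2z - 4) + 7| < ϵ.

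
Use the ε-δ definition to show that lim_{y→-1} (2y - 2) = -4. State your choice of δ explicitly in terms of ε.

Let ε > 0 be given. We need δ > 0 so that 0 < |y + 1| < δ implies |(2y - 2) + 4| < ε.
|(2y - 2) + 4| = |2y + 2| = 2|y + 1|.
So 2|y + 1| < ε exactly when |y + 1| < ε/2.
Choosing δ = ε/2 gives |(2y - 2) + 4| = 2|y + 1| < ε whenever |y + 1| < δ.

δ = ε/2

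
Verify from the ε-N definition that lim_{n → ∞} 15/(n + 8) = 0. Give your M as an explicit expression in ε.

Let ε > 0. For n ≥ 1, |15/(n + 8) − 0| = 15/(n + 8) ≤ 15/n.
We need 15/n < ε, i.e. n > 15/ε.
Take M = 15/ε. If n > M then |15/(n + 8)| ≤ 15/n < ε.

M = 15/ε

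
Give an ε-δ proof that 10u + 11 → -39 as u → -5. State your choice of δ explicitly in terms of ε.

Let ε > 0. We need δ > 0 so that 0 < |u + 5| < δ implies |(10u + 11) + 39| < ε.
|(10u + 11) + 39| = |10u + 50| = 10|u + 5|.
Thus it suffices that |u + 5| < ε/10.
Take δ = ε/10. If 0 < |u + 5| < δ then |(10u + 11) + 39| = 10|u + 5| < 10·(ε/10) = ε.

δ = ε/10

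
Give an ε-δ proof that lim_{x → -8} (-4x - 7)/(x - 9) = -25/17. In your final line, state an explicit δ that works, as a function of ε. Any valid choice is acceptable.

δ = min(17/2, (289/86)ε)

Let ε > 0 be given. We want δ > 0 with 0 < |x + 8| < δ ⇒ |(-4x - 7)/(x - 9) + 25/17| < ε.
Combining over a common denominator, (-4x - 7)/(x - 9) + 25/17 = [(-4x - 7)·(-17) − 25·(x - 9)] / [(-17)·(x - 9)] = 43(x + 8) / ((-17)(x - 9)).
So |(-4x - 7)/(x - 9) + 25/17| = 43|x + 8| / (17·|x − 9|).
Require δ ≤ 17/2, so |x − 9| ≥ |-17| − |x + 8| > 17 − 17/2 = 17/2.
Hence |(-4x - 7)/(x - 9) + 25/17| < 43|x + 8|/(17·(17/2)) = (86/289)|x + 8|, which is < ε once |x + 8| < (289/86)ε.
Take δ = min(17/2, (289/86)ε). Then 0 < |x + 8| < δ forces both bounds, so |(-4x - 7)/(x - 9) + 25/17| < ε.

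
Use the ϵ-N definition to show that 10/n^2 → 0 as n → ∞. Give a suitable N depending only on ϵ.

Let ϵ > 0 be given. For n ≥ 1, |10/n^2 − 0| = 10/n^2.
10/n^2 < ϵ ⇔ n^2 > 10/ϵ ⇔ n > (10/ϵ)^{1/2}.
Take N = (10/ϵ)^{1/2}. Then n > N implies 10/n^2 < ϵ.

N = (10/ϵ)^{1/2}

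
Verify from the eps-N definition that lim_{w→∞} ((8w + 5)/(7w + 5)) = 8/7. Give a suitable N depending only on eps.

N = (5/49)/eps

Let eps > 0 be given. We seek N > 0 such that w > N implies |(8w + 5)/(7w + 5) − (8/7)| < eps.
(8w + 5)/(7w + 5) − (8/7) = (7(8w + 5) − 8(7w + 5)) / (7(7w + 5)) = -5/(7(7w + 5)).
For w > 0 we have 7w + 5 > 7w, so |(8w + 5)/(7w + 5) − (8/7)| = 5/(7(7w + 5)) < 5/(7·7w) = (5/49)/w.
Thus |(8w + 5)/(7w + 5) − (8/7)| < eps whenever w > (5/49)/eps.
Take N = (5/49)/eps. If w > N then |(8w + 5)/(7w + 5) − (8/7)| < (5/49)/w < eps.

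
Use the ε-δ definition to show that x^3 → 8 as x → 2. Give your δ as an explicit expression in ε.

δ = min(1, ε/19)

Suppose ε > 0. We seek δ > 0 with 0 < |x − 2| < δ ⇒ |x^3 − 8| < ε.
Factor: x^3 − 8 = (x − 2)(x^2 + 2x + 4), so |x^3 − 8| = |x − 2|·|x^2 + 2x + 4|.
Restrict δ ≤ 1. Then |x − 2| < 1 gives |x| < 3, so by the triangle inequality |x^2 + 2x + 4| ≤ 3^2 + 2·3 + 4 = 19.
Hence |x^3 − 8| ≤ 19|x − 2|, which is < ε once |x − 2| < ε/19.
Take δ = min(1, ε/19). If 0 < |x − 2| < δ then both bounds hold and |x^3 − 8| ≤ 19|x − 2| < 19·(ε/19) = ε.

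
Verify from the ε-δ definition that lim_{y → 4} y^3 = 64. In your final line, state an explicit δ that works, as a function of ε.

δ = min(1, ε/61)

Suppose ε > 0. We seek δ > 0 with 0 < |y − 4| < δ ⇒ |y^3 − 64| < ε.
Factor: y^3 − 64 = (y − 4)(y^2 + 4y + 16), so |y^3 − 64| = |y − 4|·|y^2 + 4y + 16|.
Impose δ ≤ 1 so that |y| < 5; then |y^2 + 4y + 16| ≤ 61.
Hence |y^3 − 64| ≤ 61|y − 4|, which is < ε once |y − 4| < ε/61.
Take δ = min(1, ε/61). If 0 < |y − 4| < δ then both bounds hold and |y^3 − 64| ≤ 61|y − 4| < 61·(ε/61) = ε.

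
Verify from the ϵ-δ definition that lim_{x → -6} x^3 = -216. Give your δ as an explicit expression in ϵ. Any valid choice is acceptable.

Let ϵ > 0 be given. We seek δ > 0 with 0 < |x + 6| < δ ⇒ |x^3 + 216| < ϵ.
Factor: x^3 + 216 = (x + 6)(x^2 - 6x + 36), so |x^3 + 216| = |x + 6|·|x^2 - 6x + 36|.
Impose δ ≤ 1 so that |x| < 7; then |x^2 - 6x + 36| ≤ 127.
Hence |x^3 + 216| ≤ 127|x + 6|, which is < ϵ once |x + 6| < ϵ/127.
Take δ = min(1, ϵ/127). If 0 < |x + 6| < δ then both bounds hold and |x^3 + 216| ≤ 127|x + 6| < 127·(ϵ/127) = ϵ.

δ = min(1, ϵ/127)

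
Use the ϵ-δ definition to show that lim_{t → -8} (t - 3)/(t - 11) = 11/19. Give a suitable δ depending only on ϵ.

δ = min(19/2, (361/16)ϵ)

Suppose ϵ > 0. We want δ > 0 with 0 < |t + 8| < δ ⇒ |(t - 3)/(t - 11) − (11/19)| < ϵ.
Combining over a common denominator, (t - 3)/(t - 11) − (11/19) = [(t - 3)·(-19) − (-11)·(t - 11)] / [(-19)·(t - 11)] = -8(t + 8) / ((-19)(t - 11)).
So |(t - 3)/(t - 11) − (11/19)| = 8|t + 8| / (19·|t − 11|).
Restrict δ ≤ 19/2. Then |t + 8| < 19/2 gives |t − 11| = |(t + 8) + (-19)| ≥ 19 − 19/2 = 19/2.
Hence |(t - 3)/(t - 11) − (11/19)| < 8|t + 8|/(19·(19/2)) = (16/361)|t + 8|, which is < ϵ once |t + 8| < (361/16)ϵ.
Take δ = min(19/2, (361/16)ϵ). Then 0 < |t + 8| < δ forces both bounds, so |(t - 3)/(t - 11) − (11/19)| < ϵ.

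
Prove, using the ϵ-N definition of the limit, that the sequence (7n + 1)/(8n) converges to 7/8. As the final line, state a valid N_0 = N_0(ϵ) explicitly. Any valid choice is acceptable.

Let ϵ > 0. For n ≥ 1, |(7n + 1)/(8n) − (7/8)| = |8|/(8(8n)) = 8/(8(8n)).
Since 8n ≥ 8n for n ≥ 1, this is ≤ 8/(8·8n) = (1/8)/n.
So |(7n + 1)/(8n) − (7/8)| < ϵ whenever n > (1/8)/ϵ.
Take N_0 = (1/8)/ϵ. If n > N_0 then |(7n + 1)/(8n) − (7/8)| ≤ (1/8)/n < ϵ.

N_0 = (1/8)/ϵ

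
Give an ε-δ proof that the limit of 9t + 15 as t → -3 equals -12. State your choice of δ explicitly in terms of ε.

δ = ε/9

Fix ε > 0. We need δ > 0 so that 0 < |t + 3| < δ implies |(9t + 15) + 12| < ε.
Since (9t + 15) + 12 = 9(t + 3), we have |(9t + 15) + 12| = 9|t + 3|.
So 9|t + 3| < ε exactly when |t + 3| < ε/9.
Choosing δ = ε/9 gives |(9t + 15) + 12| = 9|t + 3| < ε whenever |t + 3| < δ.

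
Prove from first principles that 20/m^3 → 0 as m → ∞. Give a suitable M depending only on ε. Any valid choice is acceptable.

M = (20/ε)^{1/3}

Let ε > 0 be given. For m ≥ 1, |20/m^3 − 0| = 20/m^3.
20/m^3 < ε ⇔ m^3 > 20/ε ⇔ m > (20/ε)^{1/3}.
Take M = (20/ε)^{1/3}. Then m > M implies 20/m^3 < ε.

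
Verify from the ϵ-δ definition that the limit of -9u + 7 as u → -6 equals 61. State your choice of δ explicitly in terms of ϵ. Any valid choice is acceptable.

Let ϵ > 0. We need δ > 0 so that 0 < |u + 6| < δ implies |(-9u + 7) − 61| < ϵ.
|(-9u + 7) − 61| = |-9u - 54| = 9|u + 6|.
Thus it suffices that |u + 6| < ϵ/9.
Take δ = ϵ/9. If 0 < |u + 6| < δ then |(-9u + 7) − 61| = 9|u + 6| < 9·(ϵ/9) = ϵ.

δ = ϵ/9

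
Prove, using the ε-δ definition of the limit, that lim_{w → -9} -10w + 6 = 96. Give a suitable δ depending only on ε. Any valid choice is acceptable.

Fix ε > 0. We need δ > 0 so that 0 < |w + 9| < δ implies |(-10w + 6) − 96| < ε.
Since (-10w + 6) − 96 = -10(w + 9), we have |(-10w + 6) − 96| = 10|w + 9|.
So 10|w + 9| < ε exactly when |w + 9| < ε/10.
Choosing δ = ε/10 gives |(-10w + 6) − 96| = 10|w + 9| < ε whenever |w + 9| < δ.

δ = ε/10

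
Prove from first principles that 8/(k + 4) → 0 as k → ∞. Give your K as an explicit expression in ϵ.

Let ϵ > 0 be given. For k ≥ 1, |8/(k + 4) − 0| = 8/(k + 4) ≤ 8/k.
We need 8/k < ϵ, i.e. k > 8/ϵ.
Take K = 8/ϵ. If k > K then |8/(k + 4)| ≤ 8/k < ϵ.

K = 8/ϵ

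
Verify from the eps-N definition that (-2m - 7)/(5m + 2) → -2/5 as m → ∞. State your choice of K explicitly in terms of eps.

K = (31/25)/eps

Suppose eps > 0. For m ≥ 1, |(-2m - 7)/(5m + 2) + 2/5| = |-31|/(5(5m + 2)) = 31/(5(5m + 2)).
Since 5m + 2 ≥ 5m for m ≥ 1, this is ≤ 31/(5·5m) = (31/25)/m.
So |(-2m - 7)/(5m + 2) + 2/5| < eps whenever m > (31/25)/eps.
Take K = (31/25)/eps. If m > K then |(-2m - 7)/(5m + 2) + 2/5| ≤ (31/25)/m < eps.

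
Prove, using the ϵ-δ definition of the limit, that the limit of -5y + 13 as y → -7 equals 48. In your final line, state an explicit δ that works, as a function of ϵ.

Let ϵ > 0 be given. We need δ > 0 so that 0 < |y + 7| < δ implies |(-5y + 13) − 48| < ϵ.
Since (-5y + 13) − 48 = -5(y + 7), we have |(-5y + 13) − 48| = 5|y + 7|.
So 5|y + 7| < ϵ exactly when |y + 7| < ϵ/5.
Choosing δ = ϵ/5 gives |(-5y + 13) − 48| = 5|y + 7| < ϵ whenever |y + 7| < δ.

δ = ϵ/5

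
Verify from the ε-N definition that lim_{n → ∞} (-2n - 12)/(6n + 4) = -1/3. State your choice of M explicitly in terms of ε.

Let ε > 0. For n ≥ 1, |(-2n - 12)/(6n + 4) + 1/3| = |-64|/(6(6n + 4)) = 64/(6(6n + 4)).
Since 6n + 4 ≥ 6n for n ≥ 1, this is ≤ 64/(6·6n) = (16/9)/n.
So |(-2n - 12)/(6n + 4) + 1/3| < ε whenever n > (16/9)/ε.
Take M = (16/9)/ε. If n > M then |(-2n - 12)/(6n + 4) + 1/3| ≤ (16/9)/n < ε.

M = (16/9)/ε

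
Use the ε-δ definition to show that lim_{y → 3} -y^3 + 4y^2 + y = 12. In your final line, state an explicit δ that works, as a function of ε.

δ = min(1, ε/24)

Suppose ε > 0. We want δ > 0 such that 0 < |y − 3| < δ implies |(-y^3 + 4y^2 + y) − 12| < ε.
(-y^3 + 4y^2 + y) − 12 = -y^3 + 4y^2 + y - 12 = (y − 3)(-y^2 + y + 4).
So |(-y^3 + 4y^2 + y) − 12| = |y − 3|·|-y^2 + y + 4|.
Require δ ≤ 1. Then |y − 3| < 1 gives |y| < 4, and by the triangle inequality |-y^2 + y + 4| ≤ 4^2 + 4 + 4 = 24.
Hence |(-y^3 + 4y^2 + y) − 12| ≤ 24|y − 3| < ε provided |y − 3| < ε/24.
Take δ = min(1, ε/24). Then 0 < |y − 3| < δ gives both |y − 3| < 1 and |y − 3| < ε/24, so |(-y^3 + 4y^2 + y) − 12| < ε.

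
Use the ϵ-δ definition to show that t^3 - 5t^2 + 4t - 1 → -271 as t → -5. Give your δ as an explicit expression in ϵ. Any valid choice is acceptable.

δ = min(2, ϵ/173)

Fix ϵ > 0. We want δ > 0 such that 0 < |t + 5| < δ implies |(t^3 - 5t^2 + 4t - 1) + 271| < ϵ.
(t^3 - 5t^2 + 4t - 1) + 271 = t^3 - 5t^2 + 4t + 270 = (t + 5)(t^2 - 10t + 54).
So |(t^3 - 5t^2 + 4t - 1) + 271| = |t + 5|·|t^2 - 10t + 54|.
Require δ ≤ 2. Then |t + 5| < 2 gives |t| < 7, and by the triangle inequality |t^2 - 10t + 54| ≤ 7^2 + 10·7 + 54 = 173.
Hence |(t^3 - 5t^2 + 4t - 1) + 271| ≤ 173|t + 5| < ϵ provided |t + 5| < ϵ/173.
Take δ = min(2, ϵ/173). Then 0 < |t + 5| < δ gives both |t + 5| < 2 and |t + 5| < ϵ/173, so |(t^3 - 5t^2 + 4t - 1) + 271| < ϵ.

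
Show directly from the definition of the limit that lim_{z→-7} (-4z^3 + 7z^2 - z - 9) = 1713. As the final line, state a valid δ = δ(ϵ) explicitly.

δ = min(2, ϵ/885)

Let ϵ > 0 be given. We want δ > 0 such that 0 < |z + 7| < δ implies |(-4z^3 + 7z^2 - z - 9) − 1713| < ϵ.
(-4z^3 + 7z^2 - z - 9) − 1713 = -4z^3 + 7z^2 - z - 1722 = (z + 7)(-4z^2 + 35z - 246).
So |(-4z^3 + 7z^2 - z - 9) − 1713| = |z + 7|·|-4z^2 + 35z - 246|.
Require δ ≤ 2. Then |z + 7| < 2 gives |z| < 9, and by the triangle inequality |-4z^2 + 35z - 246| ≤ 4·9^2 + 35·9 + 246 = 885.
Hence |(-4z^3 + 7z^2 - z - 9) − 1713| ≤ 885|z + 7| < ϵ provided |z + 7| < ϵ/885.
Choosing δ = min(2, ϵ/885) ensures both conditions, hence |(-4z^3 + 7z^2 - z - 9) − 1713| < ϵ.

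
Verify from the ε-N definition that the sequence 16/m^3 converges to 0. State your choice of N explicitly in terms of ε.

N = (16/ε)^{1/3}

Let ε > 0 be given. For m ≥ 1, |16/m^3 − 0| = 16/m^3.
16/m^3 < ε ⇔ m^3 > 16/ε ⇔ m > (16/ε)^{1/3}.
Take N = (16/ε)^{1/3}. Then m > N implies 16/m^3 < ε.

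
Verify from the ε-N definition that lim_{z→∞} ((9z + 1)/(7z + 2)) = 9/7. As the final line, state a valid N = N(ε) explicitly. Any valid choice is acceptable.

Suppose ε > 0. We seek N > 0 such that z > N implies |(9z + 1)/(7z + 2) − (9/7)| < ε.
(9z + 1)/(7z + 2) − (9/7) = (7(9z + 1) − 9(7z + 2)) / (7(7z + 2)) = -11/(7(7z + 2)).
For z > 0 we have 7z + 2 > 7z, so |(9z + 1)/(7z + 2) − (9/7)| = 11/(7(7z + 2)) < 11/(7·7z) = (11/49)/z.
Thus |(9z + 1)/(7z + 2) − (9/7)| < ε whenever z > (11/49)/ε.
Take N = (11/49)/ε. If z > N then |(9z + 1)/(7z + 2) − (9/7)| < (11/49)/z < ε.

N = (11/49)/ε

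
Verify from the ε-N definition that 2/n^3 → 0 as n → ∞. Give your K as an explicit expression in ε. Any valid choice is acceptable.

K = (2/ε)^{1/3}

Let ε > 0 be given. For n ≥ 1, |2/n^3 − 0| = 2/n^3.
2/n^3 < ε ⇔ n^3 > 2/ε ⇔ n > (2/ε)^{1/3}.
Take K = (2/ε)^{1/3}. Then n > K implies 2/n^3 < ε.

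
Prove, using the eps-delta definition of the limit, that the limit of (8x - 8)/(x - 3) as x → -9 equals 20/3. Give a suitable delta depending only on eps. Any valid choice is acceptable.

Let eps > 0 be given. We want delta > 0 with 0 < |x + 9| < delta ⇒ |(8x - 8)/(x - 3) − (20/3)| < eps.
Combining over a common denominator, (8x - 8)/(x - 3) − (20/3) = [(8x - 8)·(-12) − (-80)·(x - 3)] / [(-12)·(x - 3)] = -16(x + 9) / ((-12)(x - 3)).
So |(8x - 8)/(x - 3) − (20/3)| = 16|x + 9| / (12·|x − 3|).
Require delta ≤ 6, so |x − 3| ≥ |-12| − |x + 9| > 12 − 6 = 6.
Hence |(8x - 8)/(x - 3) − (20/3)| < 16|x + 9|/(12·6) = (2/9)|x + 9|, which is < eps once |x + 9| < (9/2)eps.
Take delta = min(6, (9/2)eps). Then 0 < |x + 9| < delta forces both bounds, so |(8x - 8)/(x - 3) − (20/3)| < eps.

delta = min(6, (9/2)eps)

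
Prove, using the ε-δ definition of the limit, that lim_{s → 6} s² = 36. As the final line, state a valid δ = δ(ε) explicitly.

Let ε > 0. We seek δ > 0 with 0 < |s − 6| < δ ⇒ |s² − 36| < ε.
Factor: s² − 36 = (s − 6)(s + 6), so |s² − 36| = |s − 6|·|s + 6|.
Impose δ ≤ 1 so that |s| < 7; then |s + 6| ≤ 13.
Hence |s² − 36| ≤ 13|s − 6|, which is < ε once |s − 6| < ε/13.
Take δ = min(1, ε/13). If 0 < |s − 6| < δ then both bounds hold and |s² − 36| ≤ 13|s − 6| < 13·(ε/13) = ε.

δ = min(1, ε/13)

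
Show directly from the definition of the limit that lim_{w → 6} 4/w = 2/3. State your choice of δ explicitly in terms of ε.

Let ε > 0. We seek δ > 0 such that 0 < |w − 6| < δ implies |4/w − (2/3)| < ε.
|4/w − (2/3)| = 4·|6 − w|/(6·|w|) = 4|w − 6|/(6|w|).
Require δ ≤ 3 so that |w| > 6 − 3 = 3, hence 6|w| > 18.
Then |4/w − (2/3)| < 4|w − 6|/18, which is < ε when |w − 6| < (9/2)ε.
Take δ = min(3, (9/2)ε). Then 0 < |w − 6| < δ gives both |w − 6| < 3 and |w − 6| < (9/2)ε, so |4/w − (2/3)| < ε.

δ = min(3, (9/2)ε)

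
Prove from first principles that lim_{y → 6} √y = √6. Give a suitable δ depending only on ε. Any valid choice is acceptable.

Let ε > 0. We want δ > 0 such that 0 < |y − 6| < δ implies |√y − √6| < ε.
Multiplying by the conjugate, |√y − √6| = |y − 6|/(√y + √6).
Restrict δ ≤ 6 so that |y − 6| < 6 forces y > 0, and then √y + √6 > √6.
Hence |√y − √6| < |y − 6|/√6, which is < ε once |y − 6| < √6·ε.
Take δ = min(6, √6·ε). If 0 < |y − 6| < δ then y > 0 and |√y − √6| < |y − 6|/√6 < ε.

δ = min(6, √6·ε)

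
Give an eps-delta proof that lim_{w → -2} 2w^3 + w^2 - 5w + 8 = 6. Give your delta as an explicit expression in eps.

delta = min(2, eps/45)

Suppose eps > 0. We want delta > 0 such that 0 < |w + 2| < delta implies |(2w^3 + w^2 - 5w + 8) − 6| < eps.
(2w^3 + w^2 - 5w + 8) − 6 = 2w^3 + w^2 - 5w + 2 = (w + 2)(2w^2 - 3w + 1).
So |(2w^3 + w^2 - 5w + 8) − 6| = |w + 2|·|2w^2 - 3w + 1|.
Require delta ≤ 2. Then |w + 2| < 2 gives |w| < 4, and by the triangle inequality |2w^2 - 3w + 1| ≤ 2·4^2 + 3·4 + 1 = 45.
Hence |(2w^3 + w^2 - 5w + 8) − 6| ≤ 45|w + 2| < eps provided |w + 2| < eps/45.
Choosing delta = min(2, eps/45) ensures both conditions, hence |(2w^3 + w^2 - 5w + 8) − 6| < eps.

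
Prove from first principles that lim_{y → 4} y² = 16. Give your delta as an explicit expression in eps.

delta = min(1, eps/9)

Fix eps > 0. We seek delta > 0 with 0 < |y − 4| < delta ⇒ |y² − 16| < eps.
Factor: y² − 16 = (y − 4)(y + 4), so |y² − 16| = |y − 4|·|y + 4|.
Restrict delta ≤ 1. Then |y − 4| < 1 gives |y| < 5, so by the triangle inequality |y + 4| ≤ 5 + 4 = 9.
Hence |y² − 16| ≤ 9|y − 4|, which is < eps once |y − 4| < eps/9.
Take delta = min(1, eps/9). If 0 < |y − 4| < delta then both bounds hold and |y² − 16| ≤ 9|y − 4| < 9·(eps/9) = eps.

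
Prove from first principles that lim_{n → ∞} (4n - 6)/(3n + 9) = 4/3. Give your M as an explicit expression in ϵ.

M = 6/ϵ

Let ϵ > 0 be given. For n ≥ 1, |(4n - 6)/(3n + 9) − (4/3)| = |-54|/(3(3n + 9)) = 54/(3(3n + 9)).
Since 3n + 9 ≥ 3n for n ≥ 1, this is ≤ 54/(3·3n) = 6/n.
So |(4n - 6)/(3n + 9) − (4/3)| < ϵ whenever n > 6/ϵ.
Take M = 6/ϵ. If n > M then |(4n - 6)/(3n + 9) − (4/3)| ≤ 6/n < ϵ.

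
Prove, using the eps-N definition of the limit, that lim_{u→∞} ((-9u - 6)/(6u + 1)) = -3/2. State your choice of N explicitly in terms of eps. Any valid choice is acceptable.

Let eps > 0. We seek N > 0 such that u > N implies |(-9u - 6)/(6u + 1) + 3/2| < eps.
(-9u - 6)/(6u + 1) + 3/2 = (6(-9u - 6) − (-9)(6u + 1)) / (6(6u + 1)) = -27/(6(6u + 1)).
For u > 0 we have 6u + 1 > 6u, so |(-9u - 6)/(6u + 1) + 3/2| = 27/(6(6u + 1)) < 27/(6·6u) = (3/4)/u.
Thus |(-9u - 6)/(6u + 1) + 3/2| < eps whenever u > (3/4)/eps.
Take N = (3/4)/eps. If u > N then |(-9u - 6)/(6u + 1) + 3/2| < (3/4)/u < eps.

N = (3/4)/eps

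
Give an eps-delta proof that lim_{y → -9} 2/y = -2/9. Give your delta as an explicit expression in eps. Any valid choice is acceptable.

delta = min(9/2, (81/4)eps)

Let eps > 0 be given. We seek delta > 0 such that 0 < |y + 9| < delta implies |2/y + 2/9| < eps.
|2/y + 2/9| = 2·|-9 − y|/(9·|y|) = 2|y + 9|/(9|y|).
Restrict delta ≤ 9/2. Then |y + 9| < 9/2 gives |y| > 9/2, so 9|y| > 81/2.
Then |2/y + 2/9| < 2|y + 9|/(81/2), which is < eps when |y + 9| < (81/4)eps.
Take delta = min(9/2, (81/4)eps). Then 0 < |y + 9| < delta gives both |y + 9| < 9/2 and |y + 9| < (81/4)eps, so |2/y + 2/9| < eps.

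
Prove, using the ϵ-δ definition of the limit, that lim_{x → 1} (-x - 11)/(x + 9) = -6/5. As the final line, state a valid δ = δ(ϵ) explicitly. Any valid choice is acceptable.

δ = min(5, 25ϵ)

Fix ϵ > 0. We want δ > 0 with 0 < |x − 1| < δ ⇒ |(-x - 11)/(x + 9) + 6/5| < ϵ.
Combining over a common denominator, (-x - 11)/(x + 9) + 6/5 = [(-x - 11)·10 − (-12)·(x + 9)] / [10·(x + 9)] = 2(x − 1) / (10(x + 9)).
So |(-x - 11)/(x + 9) + 6/5| = 2|x − 1| / (10·|x + 9|).
Require δ ≤ 5, so |x + 9| ≥ |10| − |x − 1| > 10 − 5 = 5.
Hence |(-x - 11)/(x + 9) + 6/5| < 2|x − 1|/(10·5) = (1/25)|x − 1|, which is < ϵ once |x − 1| < 25ϵ.
Take δ = min(5, 25ϵ). Then 0 < |x − 1| < δ forces both bounds, so |(-x - 11)/(x + 9) + 6/5| < ϵ.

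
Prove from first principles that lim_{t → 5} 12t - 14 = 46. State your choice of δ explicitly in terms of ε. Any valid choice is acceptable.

δ = ε/12

Fix ε > 0. We need δ > 0 so that 0 < |t − 5| < δ implies |(12t - 14) − 46| < ε.
Since (12t - 14) − 46 = 12(t − 5), we have |(12t - 14) − 46| = 12|t − 5|.
Thus it suffices that |t − 5| < ε/12.
Choosing δ = ε/12 gives |(12t - 14) − 46| = 12|t − 5| < ε whenever |t − 5| < δ.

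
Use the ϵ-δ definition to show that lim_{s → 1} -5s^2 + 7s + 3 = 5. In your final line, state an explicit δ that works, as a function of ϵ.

Let ϵ > 0 be given. We want δ > 0 such that 0 < |s − 1| < δ implies |(-5s^2 + 7s + 3) − 5| < ϵ.
(-5s^2 + 7s + 3) − 5 = -5s^2 + 7s - 2 = (s − 1)(-5s + 2).
So |(-5s^2 + 7s + 3) − 5| = |s − 1|·|-5s + 2|.
Require δ ≤ 2. Then |s − 1| < 2 gives |s| < 3, and by the triangle inequality |-5s + 2| ≤ 5·3 + 2 = 17.
Hence |(-5s^2 + 7s + 3) − 5| ≤ 17|s − 1| < ϵ provided |s − 1| < ϵ/17.
Take δ = min(2, ϵ/17). Then 0 < |s − 1| < δ gives both |s − 1| < 2 and |s − 1| < ϵ/17, so |(-5s^2 + 7s + 3) − 5| < ϵ.

δ = min(2, ϵ/17)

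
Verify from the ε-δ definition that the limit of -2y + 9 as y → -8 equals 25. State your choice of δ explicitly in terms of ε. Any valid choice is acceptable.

δ = ε/2

Let ε > 0. We need δ > 0 so that 0 < |y + 8| < δ implies |(-2y + 9) − 25| < ε.
Since (-2y + 9) − 25 = -2(y + 8), we have |(-2y + 9) − 25| = 2|y + 8|.
So 2|y + 8| < ε exactly when |y + 8| < ε/2.
Take δ = ε/2. If 0 < |y + 8| < δ then |(-2y + 9) − 25| = 2|y + 8| < 2·(ε/2) = ε.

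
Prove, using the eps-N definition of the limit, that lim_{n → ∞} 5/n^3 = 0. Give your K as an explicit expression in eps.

Suppose eps > 0. For n ≥ 1, |5/n^3 − 0| = 5/n^3.
5/n^3 < eps ⇔ n^3 > 5/eps ⇔ n > (5/eps)^{1/3}.
Take K = (5/eps)^{1/3}. Then n > K implies 5/n^3 < eps.

K = (5/eps)^{1/3}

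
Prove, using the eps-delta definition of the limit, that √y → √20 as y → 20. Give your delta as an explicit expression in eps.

Let eps > 0. We want delta > 0 such that 0 < |y − 20| < delta implies |√y − √20| < eps.
Multiplying by the conjugate, |√y − √20| = |y − 20|/(√y + √20).
Restrict delta ≤ 20 so that |y − 20| < 20 forces y > 0, and then √y + √20 > √20.
Hence |√y − √20| < |y − 20|/√20, which is < eps once |y − 20| < √20·eps.
Take delta = min(20, √20·eps). If 0 < |y − 20| < delta then y > 0 and |√y − √20| < |y − 20|/√20 < eps.

delta = min(20, √20·eps)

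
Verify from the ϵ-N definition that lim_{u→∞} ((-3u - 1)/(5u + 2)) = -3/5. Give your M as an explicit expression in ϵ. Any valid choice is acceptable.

M = (1/25)/ϵ

Fix ϵ > 0. We seek M > 0 such that u > M implies |(-3u - 1)/(5u + 2) + 3/5| < ϵ.
(-3u - 1)/(5u + 2) + 3/5 = (5(-3u - 1) − (-3)(5u + 2)) / (5(5u + 2)) = 1/(5(5u + 2)).
For u > 0 we have 5u + 2 > 5u, so |(-3u - 1)/(5u + 2) + 3/5| = 1/(5(5u + 2)) < 1/(5·5u) = (1/25)/u.
Thus |(-3u - 1)/(5u + 2) + 3/5| < ϵ whenever u > (1/25)/ϵ.
Take M = (1/25)/ϵ. If u > M then |(-3u - 1)/(5u + 2) + 3/5| < (1/25)/u < ϵ.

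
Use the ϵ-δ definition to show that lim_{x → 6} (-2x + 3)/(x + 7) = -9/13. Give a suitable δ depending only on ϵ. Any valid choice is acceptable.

δ = min(13/2, (169/34)ϵ)

Let ϵ > 0. We want δ > 0 with 0 < |x − 6| < δ ⇒ |(-2x + 3)/(x + 7) + 9/13| < ϵ.
Combining over a common denominator, (-2x + 3)/(x + 7) + 9/13 = [(-2x + 3)·13 − (-9)·(x + 7)] / [13·(x + 7)] = -17(x − 6) / (13(x + 7)).
So |(-2x + 3)/(x + 7) + 9/13| = 17|x − 6| / (13·|x + 7|).
Restrict δ ≤ 13/2. Then |x − 6| < 13/2 gives |x + 7| = |(x − 6) + 13| ≥ 13 − 13/2 = 13/2.
Hence |(-2x + 3)/(x + 7) + 9/13| < 17|x − 6|/(13·(13/2)) = (34/169)|x − 6|, which is < ϵ once |x − 6| < (169/34)ϵ.
Take δ = min(13/2, (169/34)ϵ). Then 0 < |x − 6| < δ forces both bounds, so |(-2x + 3)/(x + 7) + 9/13| < ϵ.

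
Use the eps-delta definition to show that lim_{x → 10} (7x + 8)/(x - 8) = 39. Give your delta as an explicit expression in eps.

Suppose eps > 0. We want delta > 0 with 0 < |x − 10| < delta ⇒ |(7x + 8)/(x - 8) − 39| < eps.
Combining over a common denominator, (7x + 8)/(x - 8) − 39 = [(7x + 8)·2 − 78·(x - 8)] / [2·(x - 8)] = -64(x − 10) / (2(x - 8)).
So |(7x + 8)/(x - 8) − 39| = 64|x − 10| / (2·|x − 8|).
Restrict delta ≤ 1. Then |x − 10| < 1 gives |x − 8| = |(x − 10) + 2| ≥ 2 − 1 = 1.
Hence |(7x + 8)/(x - 8) − 39| < 64|x − 10|/(2·1) = 32|x − 10|, which is < eps once |x − 10| < (1/32)eps.
Take delta = min(1, (1/32)eps). Then 0 < |x − 10| < delta forces both bounds, so |(7x + 8)/(x - 8) − 39| < eps.

delta = min(1, (1/32)eps)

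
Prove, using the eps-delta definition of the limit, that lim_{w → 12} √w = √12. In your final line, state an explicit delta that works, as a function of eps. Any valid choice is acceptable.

Suppose eps > 0. We want delta > 0 such that 0 < |w − 12| < delta implies |√w − √12| < eps.
Rationalise: √w − √12 = (w − 12)/(√w + √12), so |√w − √12| = |w − 12|/(√w + √12).
Restrict delta ≤ 12 so that |w − 12| < 12 forces w > 0, and then √w + √12 > √12.
Hence |√w − √12| < |w − 12|/√12, which is < eps once |w − 12| < √12·eps.
Take delta = min(12, √12·eps). If 0 < |w − 12| < delta then w > 0 and |√w − √12| < |w − 12|/√12 < eps.

delta = min(12, √12·eps)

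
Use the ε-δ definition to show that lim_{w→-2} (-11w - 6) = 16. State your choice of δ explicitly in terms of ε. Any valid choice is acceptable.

δ = ε/11

Suppose ε > 0. We need δ > 0 so that 0 < |w + 2| < δ implies |(-11w - 6) − 16| < ε.
Since (-11w - 6) − 16 = -11(w + 2), we have |(-11w - 6) − 16| = 11|w + 2|.
So 11|w + 2| < ε exactly when |w + 2| < ε/11.
Take δ = ε/11. If 0 < |w + 2| < δ then |(-11w - 6) − 16| = 11|w + 2| < 11·(ε/11) = ε.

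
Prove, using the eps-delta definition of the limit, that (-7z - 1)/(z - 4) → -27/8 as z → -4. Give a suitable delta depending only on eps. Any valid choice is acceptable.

Suppose eps > 0. We want delta > 0 with 0 < |z + 4| < delta ⇒ |(-7z - 1)/(z - 4) + 27/8| < eps.
Combining over a common denominator, (-7z - 1)/(z - 4) + 27/8 = [(-7z - 1)·(-8) − 27·(z - 4)] / [(-8)·(z - 4)] = 29(z + 4) / ((-8)(z - 4)).
So |(-7z - 1)/(z - 4) + 27/8| = 29|z + 4| / (8·|z − 4|).
Require delta ≤ 4, so |z − 4| ≥ |-8| − |z + 4| > 8 − 4 = 4.
Hence |(-7z - 1)/(z - 4) + 27/8| < 29|z + 4|/(8·4) = (29/32)|z + 4|, which is < eps once |z + 4| < (32/29)eps.
Take delta = min(4, (32/29)eps). Then 0 < |z + 4| < delta forces both bounds, so |(-7z - 1)/(z - 4) + 27/8| < eps.

delta = min(4, (32/29)eps)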